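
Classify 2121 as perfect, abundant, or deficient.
deficient

Proper divisors of 2121: sum = 1 + 3 + 7 + 21 + 101 + 303 + 707 = 1143
Since 1143 < 2121, 2121 is deficient.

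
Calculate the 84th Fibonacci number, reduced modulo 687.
375

Matrix identity: Q^n = [[F_(n+1), F_n], [F_n, F_(n-1)]] with Q = [[1,1],[1,0]].
n = 84 = 1010100₂. Square-and-multiply, entries mod 687:
Q^1 = [[1,1],[1,0]]
Q^2 = (Q^1)² = [[2,1],[1,1]]
Q^5 = (Q^2)²·Q = [[8,5],[5,3]]
Q^10 = (Q^5)² = [[89,55],[55,34]]
Q^21 = (Q^10)²·Q = [[536,641],[641,582]]
Q^42 = (Q^21)² = [[185,97],[97,88]]
Q^84 = (Q^42)² = [[353,375],[375,665]]
F_84 mod 687 = Q^84[0][1] = 375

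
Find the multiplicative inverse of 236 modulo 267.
155

gcd(236, 267) = 1, so the inverse exists.
Extended Euclidean algorithm on (267, 236):
267 = 1 × 236 + 31  ⟹  31 = (1)·267 + (-1)·236
236 = 7 × 31 + 19  ⟹  19 = (-7)·267 + (8)·236
31 = 1 × 19 + 12  ⟹  12 = (8)·267 + (-9)·236
19 = 1 × 12 + 7  ⟹  7 = (-15)·267 + (17)·236
12 = 1 × 7 + 5  ⟹  5 = (23)·267 + (-26)·236
7 = 1 × 5 + 2  ⟹  2 = (-38)·267 + (43)·236
5 = 2 × 2 + 1  ⟹  1 = (99)·267 + (-112)·236
So (-112)·236 ≡ 1 (mod 267), i.e. 236^(-1) ≡ -112 ≡ 155 (mod 267).
Check: 236 × 155 = 36580 ≡ 1 (mod 267)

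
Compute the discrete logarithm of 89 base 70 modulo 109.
32

Baby-step giant-step with step n = ⌈√109⌉ = 11.
Baby steps 70^j mod 109 (j:value) for j=0..10: 0:1, 1:70, 2:104, 3:86, 4:25, 5:6, 6:93, 7:79, 8:80, 9:41, 10:36.
Giant-step multiplier: 70^(-11) ≡ 70^(108-11) = 70^97 ≡ 42 (mod 109).
Giant steps γ_i = 89·42^i mod 109: γ_0=89, γ_1=32, γ_2=36 (in table at j=10).
x = i·n + j = 2·11 + 10 = 32.
Check: 70^32 ≡ 89 (mod 109).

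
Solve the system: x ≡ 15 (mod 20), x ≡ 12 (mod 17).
335

Using Chinese Remainder Theorem:
M = 20 × 17 = 340
M1 = 17, M2 = 20
y1 = 17^(-1) mod 20 = 13
y2 = 20^(-1) mod 17 = 6
x = (15×17×13 + 12×20×6) mod 340 = 335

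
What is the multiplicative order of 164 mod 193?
64

193 is prime, so ord(164) divides φ(193) = 192.
Divisors of 192: 1, 2, 3, 4, 6, 8, 12, 16, 24, 32, 48, 64, 96, 192.
Repeated squaring: 164^1 ≡ 164, 164^2 ≡ 69, 164^4 ≡ 129, 164^8 ≡ 43, 164^16 ≡ 112, 164^32 ≡ 192, 164^64 ≡ 1, 164^128 ≡ 1 (mod 193).
Test 164^d mod 193 for each divisor d in increasing order:
164^1 ≡ 164
164^2 ≡ 69
164^3 = 164^2·164^1 ≡ 122
164^4 ≡ 129
164^6 = 164^4·164^2 ≡ 23
164^8 ≡ 43
164^12 = 164^8·164^4 ≡ 143
164^16 ≡ 112
164^24 = 164^16·164^8 ≡ 184
164^32 ≡ 192
164^48 = 164^32·164^16 ≡ 81
164^64 ≡ 1  ← first divisor giving 1
The order is 64.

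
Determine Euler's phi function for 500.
200

500 = 2^2 × 5^3
φ(n) = n × ∏(1 - 1/p) for each prime p dividing n
φ(500) = 500 × (1 - 1/2) × (1 - 1/5) = 200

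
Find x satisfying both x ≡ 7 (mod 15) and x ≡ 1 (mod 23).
277

Using Chinese Remainder Theorem:
M = 15 × 23 = 345
M1 = 23, M2 = 15
y1 = 23^(-1) mod 15 = 2
y2 = 15^(-1) mod 23 = 20
x = (7×23×2 + 1×15×20) mod 345 = 277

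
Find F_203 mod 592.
137

Matrix identity: Q^n = [[F_(n+1), F_n], [F_n, F_(n-1)]] with Q = [[1,1],[1,0]].
n = 203 = 11001011₂. Square-and-multiply, entries mod 592:
Q^1 = [[1,1],[1,0]]
Q^3 = (Q^1)²·Q = [[3,2],[2,1]]
Q^6 = (Q^3)² = [[13,8],[8,5]]
Q^12 = (Q^6)² = [[233,144],[144,89]]
Q^25 = (Q^12)²·Q = [[33,433],[433,192]]
Q^50 = (Q^25)² = [[322,337],[337,577]]
Q^101 = (Q^50)²·Q = [[440,581],[581,451]]
Q^203 = (Q^101)²·Q = [[400,137],[137,263]]
F_203 mod 592 = Q^203[0][1] = 137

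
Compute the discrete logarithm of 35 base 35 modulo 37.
1

Baby-step giant-step with step n = ⌈√37⌉ = 7.
Baby steps 35^j mod 37 (j:value) for j=0..6: 0:1, 1:35, 2:4, 3:29, 4:16, 5:5, 6:27.
h = 35 is already in the table at j=1, so x = 1.
Check: 35^1 ≡ 35 (mod 37).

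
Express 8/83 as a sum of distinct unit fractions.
1/11 + 1/183 + 1/83540 + 1/13957779660

Greedy algorithm:
8/83: ceiling(83/8) = 11, use 1/11
5/913: ceiling(913/5) = 183, use 1/183
2/167079: ceiling(167079/2) = 83540, use 1/83540
1/13957779660: ceiling(13957779660/1) = 13957779660, use 1/13957779660
Result: 8/83 = 1/11 + 1/183 + 1/83540 + 1/13957779660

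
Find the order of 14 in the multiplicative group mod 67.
11

67 is prime, so ord(14) divides φ(67) = 66.
Divisors of 66: 1, 2, 3, 6, 11, 22, 33, 66.
Repeated squaring: 14^1 ≡ 14, 14^2 ≡ 62, 14^4 ≡ 25, 14^8 ≡ 22, 14^16 ≡ 15, 14^32 ≡ 24, 14^64 ≡ 40 (mod 67).
Test 14^d mod 67 for each divisor d in increasing order:
14^1 ≡ 14
14^2 ≡ 62
14^3 = 14^2·14^1 ≡ 64
14^6 = 14^4·14^2 ≡ 9
14^11 = 14^8·14^2·14^1 ≡ 1  ← first divisor giving 1
The order is 11.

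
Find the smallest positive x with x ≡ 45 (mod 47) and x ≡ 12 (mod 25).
562

Using Chinese Remainder Theorem:
M = 47 × 25 = 1175
M1 = 25, M2 = 47
y1 = 25^(-1) mod 47 = 32
y2 = 47^(-1) mod 25 = 8
x = (45×25×32 + 12×47×8) mod 1175 = 562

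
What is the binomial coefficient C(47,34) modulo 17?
1

Using Lucas' theorem:
Write n=47 and k=34 in base 17:
n in base 17: [2, 13]
k in base 17: [2, 0]
C(47,34) mod 17 = ∏ C(n_i, k_i) mod 17
Digit binomials (mod 17): C(2,2) = 1; C(13,0) = 1
Product: 1 × 1 = 1 ≡ 1 (mod 17)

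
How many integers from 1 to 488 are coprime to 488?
240

488 = 2^3 × 61
φ(n) = n × ∏(1 - 1/p) for each prime p dividing n
φ(488) = 488 × (1 - 1/2) × (1 - 1/61) = 240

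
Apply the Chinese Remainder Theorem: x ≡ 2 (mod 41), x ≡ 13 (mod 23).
289

Using Chinese Remainder Theorem:
M = 41 × 23 = 943
M1 = 23, M2 = 41
y1 = 23^(-1) mod 41 = 25
y2 = 41^(-1) mod 23 = 9
x = (2×23×25 + 13×41×9) mod 943 = 289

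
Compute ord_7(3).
6

7 is prime, so ord(3) divides φ(7) = 6.
Divisors of 6: 1, 2, 3, 6.
Repeated squaring: 3^1 ≡ 3, 3^2 ≡ 2, 3^4 ≡ 4 (mod 7).
Test 3^d mod 7 for each divisor d in increasing order:
3^1 ≡ 3
3^2 ≡ 2
3^3 = 3^2·3^1 ≡ 6
3^6 = 3^4·3^2 ≡ 1  ← first divisor giving 1
The order is 6.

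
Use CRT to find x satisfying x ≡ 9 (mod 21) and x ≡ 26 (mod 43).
198

Using Chinese Remainder Theorem:
M = 21 × 43 = 903
M1 = 43, M2 = 21
y1 = 43^(-1) mod 21 = 1
y2 = 21^(-1) mod 43 = 41
x = (9×43×1 + 26×21×41) mod 903 = 198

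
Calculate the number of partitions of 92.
72533807

p(n) counts ways to write n as a sum of positive integers (order ignored).
Euler's pentagonal recurrence: p(k) = p(k-1) + p(k-2) - p(k-5) - p(k-7) + p(k-12) + p(k-15) - ... (offsets j(3j∓1)/2, signs ++--, p(0)=1, p(<0)=0).
DP table for k = 0..91: p(0)=1, p(1)=1, p(2)=2, p(3)=3, p(4)=5, p(5)=7, p(6)=11, p(7)=15, p(8)=22, p(9)=30, p(10)=42, p(11)=56, p(12)=77, p(13)=101, p(14)=135, p(15)=176, p(16)=231, p(17)=297, p(18)=385, p(19)=490, p(20)=627, p(21)=792, p(22)=1002, p(23)=1255, p(24)=1575, p(25)=1958, p(26)=2436, p(27)=3010, p(28)=3718, p(29)=4565, p(30)=5604, p(31)=6842, p(32)=8349, p(33)=10143, p(34)=12310, p(35)=14883, p(36)=17977, p(37)=21637, p(38)=26015, p(39)=31185, p(40)=37338, p(41)=44583, p(42)=53174, p(43)=63261, p(44)=75175, p(45)=89134, p(46)=105558, p(47)=124754, p(48)=147273, p(49)=173525, p(50)=204226, p(51)=239943, p(52)=281589, p(53)=329931, p(54)=386155, p(55)=451276, p(56)=526823, p(57)=614154, p(58)=715220, p(59)=831820, p(60)=966467, p(61)=1121505, p(62)=1300156, p(63)=1505499, p(64)=1741630, p(65)=2012558, p(66)=2323520, p(67)=2679689, p(68)=3087735, p(69)=3554345, p(70)=4087968, p(71)=4697205, p(72)=5392783, p(73)=6185689, p(74)=7089500, p(75)=8118264, p(76)=9289091, p(77)=10619863, p(78)=12132164, p(79)=13848650, p(80)=15796476, p(81)=18004327, p(82)=20506255, p(83)=23338469, p(84)=26543660, p(85)=30167357, p(86)=34262962, p(87)=38887673, p(88)=44108109, p(89)=49995925, p(90)=56634173, p(91)=64112359.
Final step: p(92) = p(91) + p(90) - p(87) - p(85) + p(80) + p(77) - p(70) - p(66) + p(57) + p(52) - p(41) - p(35) + p(22) + p(15) - p(0)
= 64112359 + 56634173 - 38887673 - 30167357 + 15796476 + 10619863 - 4087968 - 2323520 + 614154 + 281589 - 44583 - 14883 + 1002 + 176 - 1
= 72533807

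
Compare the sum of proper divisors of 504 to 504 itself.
abundant

Proper divisors of 504: sum = 1 + 2 + 3 + 4 + 6 + 7 + 8 + 9 + ... + 84 + 126 + 168 + 252 (23 divisors) = 1056
Since 1056 > 504, 504 is abundant.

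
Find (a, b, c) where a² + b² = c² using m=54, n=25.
(2291, 2700, 3541)

Euclid's formula: a = m² - n², b = 2mn, c = m² + n²
m = 54, n = 25
a = 54² - 25² = 2916 - 625 = 2291
b = 2 × 54 × 25 = 2700
c = 54² + 25² = 2916 + 625 = 3541
Verification: 2291² + 2700² = 5248681 + 7290000 = 12538681 = 3541² ✓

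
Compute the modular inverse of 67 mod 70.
23

gcd(67, 70) = 1, so the inverse exists.
Extended Euclidean algorithm on (70, 67):
70 = 1 × 67 + 3  ⟹  3 = (1)·70 + (-1)·67
67 = 22 × 3 + 1  ⟹  1 = (-22)·70 + (23)·67
So (23)·67 ≡ 1 (mod 70), i.e. 67^(-1) ≡ 23 (mod 70).
Check: 67 × 23 = 1541 ≡ 1 (mod 70)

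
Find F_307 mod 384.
149

Matrix identity: Q^n = [[F_(n+1), F_n], [F_n, F_(n-1)]] with Q = [[1,1],[1,0]].
n = 307 = 100110011₂. Square-and-multiply, entries mod 384:
Q^1 = [[1,1],[1,0]]
Q^2 = (Q^1)² = [[2,1],[1,1]]
Q^4 = (Q^2)² = [[5,3],[3,2]]
Q^9 = (Q^4)²·Q = [[55,34],[34,21]]
Q^19 = (Q^9)²·Q = [[237,341],[341,280]]
Q^38 = (Q^19)² = [[34,41],[41,377]]
Q^76 = (Q^38)² = [[149,339],[339,194]]
Q^153 = (Q^76)²·Q = [[343,34],[34,309]]
Q^307 = (Q^153)²·Q = [[45,149],[149,280]]
F_307 mod 384 = Q^307[0][1] = 149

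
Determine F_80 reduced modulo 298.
141

Matrix identity: Q^n = [[F_(n+1), F_n], [F_n, F_(n-1)]] with Q = [[1,1],[1,0]].
n = 80 = 1010000₂. Square-and-multiply, entries mod 298:
Q^1 = [[1,1],[1,0]]
Q^2 = (Q^1)² = [[2,1],[1,1]]
Q^5 = (Q^2)²·Q = [[8,5],[5,3]]
Q^10 = (Q^5)² = [[89,55],[55,34]]
Q^20 = (Q^10)² = [[218,209],[209,9]]
Q^40 = (Q^20)² = [[17,61],[61,254]]
Q^80 = (Q^40)² = [[136,141],[141,293]]
F_80 mod 298 = Q^80[0][1] = 141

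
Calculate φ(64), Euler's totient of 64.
32

64 = 2^6
φ(n) = n × ∏(1 - 1/p) for each prime p dividing n
φ(64) = 64 × (1 - 1/2) = 32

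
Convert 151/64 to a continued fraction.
[2; 2, 1, 3, 1, 1, 2]

Euclidean algorithm steps:
151 = 2 × 64 + 23
64 = 2 × 23 + 18
23 = 1 × 18 + 5
18 = 3 × 5 + 3
5 = 1 × 3 + 2
3 = 1 × 2 + 1
2 = 2 × 1 + 0
Continued fraction: [2; 2, 1, 3, 1, 1, 2]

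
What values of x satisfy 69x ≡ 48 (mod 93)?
x ≡ 29 (mod 31)

gcd(69, 93) = 3, which divides 48, so solutions exist.
Divide through by 3: 23x ≡ 16 (mod 31).
Find 23^(-1) mod 31 by the extended Euclidean algorithm:
31 = 1 × 23 + 8  ⟹  8 = (1)·31 + (-1)·23
23 = 2 × 8 + 7  ⟹  7 = (-2)·31 + (3)·23
8 = 1 × 7 + 1  ⟹  1 = (3)·31 + (-4)·23
So (-4)·23 ≡ 1 (mod 31), i.e. 23^(-1) ≡ -4 ≡ 27 (mod 31).
x ≡ 27 × 16 = 432 ≡ 29 (mod 31).
Check: 69 × 29 = 2001 ≡ 48 (mod 93).
x ≡ 29 (mod 31), giving 3 solutions mod 93.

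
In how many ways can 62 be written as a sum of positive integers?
1300156

p(n) counts ways to write n as a sum of positive integers (order ignored).
Euler's pentagonal recurrence: p(k) = p(k-1) + p(k-2) - p(k-5) - p(k-7) + p(k-12) + p(k-15) - ... (offsets j(3j∓1)/2, signs ++--, p(0)=1, p(<0)=0).
DP table for k = 0..61: p(0)=1, p(1)=1, p(2)=2, p(3)=3, p(4)=5, p(5)=7, p(6)=11, p(7)=15, p(8)=22, p(9)=30, p(10)=42, p(11)=56, p(12)=77, p(13)=101, p(14)=135, p(15)=176, p(16)=231, p(17)=297, p(18)=385, p(19)=490, p(20)=627, p(21)=792, p(22)=1002, p(23)=1255, p(24)=1575, p(25)=1958, p(26)=2436, p(27)=3010, p(28)=3718, p(29)=4565, p(30)=5604, p(31)=6842, p(32)=8349, p(33)=10143, p(34)=12310, p(35)=14883, p(36)=17977, p(37)=21637, p(38)=26015, p(39)=31185, p(40)=37338, p(41)=44583, p(42)=53174, p(43)=63261, p(44)=75175, p(45)=89134, p(46)=105558, p(47)=124754, p(48)=147273, p(49)=173525, p(50)=204226, p(51)=239943, p(52)=281589, p(53)=329931, p(54)=386155, p(55)=451276, p(56)=526823, p(57)=614154, p(58)=715220, p(59)=831820, p(60)=966467, p(61)=1121505.
Final step: p(62) = p(61) + p(60) - p(57) - p(55) + p(50) + p(47) - p(40) - p(36) + p(27) + p(22) - p(11) - p(5)
= 1121505 + 966467 - 614154 - 451276 + 204226 + 124754 - 37338 - 17977 + 3010 + 1002 - 56 - 7
= 1300156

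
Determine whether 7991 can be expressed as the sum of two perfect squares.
Not possible

Factorization: 7991 = 61 × 131
By Fermat: n is sum of two squares iff every prime p ≡ 3 (mod 4) appears to even power.
Prime(s) ≡ 3 (mod 4) with odd exponent: [(131, 1)]
Therefore 7991 cannot be expressed as a² + b².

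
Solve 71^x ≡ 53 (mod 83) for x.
49

Baby-step giant-step with step n = ⌈√83⌉ = 10.
Baby steps 71^j mod 83 (j:value) for j=0..9: 0:1, 1:71, 2:61, 3:15, 4:69, 5:2, 6:59, 7:39, 8:30, 9:55.
Giant-step multiplier: 71^(-10) ≡ 71^(82-10) = 71^72 ≡ 21 (mod 83).
Giant steps γ_i = 53·21^i mod 83: γ_0=53, γ_1=34, γ_2=50, γ_3=54, γ_4=55 (in table at j=9).
x = i·n + j = 4·10 + 9 = 49.
Check: 71^49 ≡ 53 (mod 83).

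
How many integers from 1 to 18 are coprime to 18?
6

18 = 2 × 3^2
φ(n) = n × ∏(1 - 1/p) for each prime p dividing n
φ(18) = 18 × (1 - 1/2) × (1 - 1/3) = 6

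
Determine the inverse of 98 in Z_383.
43

gcd(98, 383) = 1, so the inverse exists.
Extended Euclidean algorithm on (383, 98):
383 = 3 × 98 + 89  ⟹  89 = (1)·383 + (-3)·98
98 = 1 × 89 + 9  ⟹  9 = (-1)·383 + (4)·98
89 = 9 × 9 + 8  ⟹  8 = (10)·383 + (-39)·98
9 = 1 × 8 + 1  ⟹  1 = (-11)·383 + (43)·98
So (43)·98 ≡ 1 (mod 383), i.e. 98^(-1) ≡ 43 (mod 383).
Check: 98 × 43 = 4214 ≡ 1 (mod 383)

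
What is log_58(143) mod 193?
84

Baby-step giant-step with step n = ⌈√193⌉ = 14.
Baby steps 58^j mod 193 (j:value) for j=0..13: 0:1, 1:58, 2:83, 3:182, 4:134, 5:52, 6:121, 7:70, 8:7, 9:20, 10:2, 11:116, 12:166, 13:171.
Giant-step multiplier: 58^(-14) ≡ 58^(192-14) = 58^178 ≡ 175 (mod 193).
Giant steps γ_i = 143·175^i mod 193: γ_0=143, γ_1=128, γ_2=12, γ_3=170, γ_4=28, γ_5=75, γ_6=1 (in table at j=0).
x = i·n + j = 6·14 + 0 = 84.
Check: 58^84 ≡ 143 (mod 193).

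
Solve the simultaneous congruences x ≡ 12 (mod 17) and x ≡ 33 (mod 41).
607

Using Chinese Remainder Theorem:
M = 17 × 41 = 697
M1 = 41, M2 = 17
y1 = 41^(-1) mod 17 = 5
y2 = 17^(-1) mod 41 = 29
x = (12×41×5 + 33×17×29) mod 697 = 607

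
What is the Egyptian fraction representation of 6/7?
1/2 + 1/3 + 1/42

Greedy algorithm:
6/7: ceiling(7/6) = 2, use 1/2
5/14: ceiling(14/5) = 3, use 1/3
1/42: ceiling(42/1) = 42, use 1/42
Result: 6/7 = 1/2 + 1/3 + 1/42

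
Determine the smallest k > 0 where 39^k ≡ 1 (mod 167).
166

167 is prime, so ord(39) divides φ(167) = 166.
Divisors of 166: 1, 2, 83, 166.
Repeated squaring: 39^1 ≡ 39, 39^2 ≡ 18, 39^4 ≡ 157, 39^8 ≡ 100, 39^16 ≡ 147, 39^32 ≡ 66, 39^64 ≡ 14, 39^128 ≡ 29 (mod 167).
Test 39^d mod 167 for each divisor d in increasing order:
39^1 ≡ 39
39^2 ≡ 18
39^83 = 39^64·39^16·39^2·39^1 ≡ 166
39^166 = 39^128·39^32·39^4·39^2 ≡ 1  ← first divisor giving 1
The order is 166.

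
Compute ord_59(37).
58

59 is prime, so ord(37) divides φ(59) = 58.
Divisors of 58: 1, 2, 29, 58.
Repeated squaring: 37^1 ≡ 37, 37^2 ≡ 12, 37^4 ≡ 26, 37^8 ≡ 27, 37^16 ≡ 21, 37^32 ≡ 28 (mod 59).
Test 37^d mod 59 for each divisor d in increasing order:
37^1 ≡ 37
37^2 ≡ 12
37^29 = 37^16·37^8·37^4·37^1 ≡ 58
37^58 = 37^32·37^16·37^8·37^2 ≡ 1  ← first divisor giving 1
The order is 58.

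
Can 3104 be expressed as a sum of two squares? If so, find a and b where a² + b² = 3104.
20² + 52² (a=20, b=52)

Factorization: 3104 = 2^5 × 97
By Fermat: n is sum of two squares iff every prime p ≡ 3 (mod 4) appears to even power.
All primes ≡ 3 (mod 4) appear to even power.
Search a = 0, 1, 2, … for 3104 - a² a perfect square: first hit at a = 20: 3104 - 400 = 2704 = 52².
3104 = 20² + 52² = 400 + 2704 ✓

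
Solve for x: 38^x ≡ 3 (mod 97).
34

Baby-step giant-step with step n = ⌈√97⌉ = 10.
Baby steps 38^j mod 97 (j:value) for j=0..9: 0:1, 1:38, 2:86, 3:67, 4:24, 5:39, 6:27, 7:56, 8:91, 9:63.
Giant-step multiplier: 38^(-10) ≡ 38^(96-10) = 38^86 ≡ 25 (mod 97).
Giant steps γ_i = 3·25^i mod 97: γ_0=3, γ_1=75, γ_2=32, γ_3=24 (in table at j=4).
x = i·n + j = 3·10 + 4 = 34.
Check: 38^34 ≡ 3 (mod 97).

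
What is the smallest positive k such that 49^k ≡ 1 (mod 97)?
48

97 is prime, so ord(49) divides φ(97) = 96.
Divisors of 96: 1, 2, 3, 4, 6, 8, 12, 16, 24, 32, 48, 96.
Repeated squaring: 49^1 ≡ 49, 49^2 ≡ 73, 49^4 ≡ 91, 49^8 ≡ 36, 49^16 ≡ 35, 49^32 ≡ 61, 49^64 ≡ 35 (mod 97).
Test 49^d mod 97 for each divisor d in increasing order:
49^1 ≡ 49
49^2 ≡ 73
49^3 = 49^2·49^1 ≡ 85
49^4 ≡ 91
49^6 = 49^4·49^2 ≡ 47
49^8 ≡ 36
49^12 = 49^8·49^4 ≡ 75
49^16 ≡ 35
49^24 = 49^16·49^8 ≡ 96
49^32 ≡ 61
49^48 = 49^32·49^16 ≡ 1  ← first divisor giving 1
The order is 48.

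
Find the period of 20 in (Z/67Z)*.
66

67 is prime, so ord(20) divides φ(67) = 66.
Divisors of 66: 1, 2, 3, 6, 11, 22, 33, 66.
Repeated squaring: 20^1 ≡ 20, 20^2 ≡ 65, 20^4 ≡ 4, 20^8 ≡ 16, 20^16 ≡ 55, 20^32 ≡ 10, 20^64 ≡ 33 (mod 67).
Test 20^d mod 67 for each divisor d in increasing order:
20^1 ≡ 20
20^2 ≡ 65
20^3 = 20^2·20^1 ≡ 27
20^6 = 20^4·20^2 ≡ 59
20^11 = 20^8·20^2·20^1 ≡ 30
20^22 = 20^16·20^4·20^2 ≡ 29
20^33 = 20^32·20^1 ≡ 66
20^66 = 20^64·20^2 ≡ 1  ← first divisor giving 1
The order is 66.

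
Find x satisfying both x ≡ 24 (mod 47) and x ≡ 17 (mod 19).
682

Using Chinese Remainder Theorem:
M = 47 × 19 = 893
M1 = 19, M2 = 47
y1 = 19^(-1) mod 47 = 5
y2 = 47^(-1) mod 19 = 17
x = (24×19×5 + 17×47×17) mod 893 = 682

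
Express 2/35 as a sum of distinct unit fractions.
1/18 + 1/630

Greedy algorithm:
2/35: ceiling(35/2) = 18, use 1/18
1/630: ceiling(630/1) = 630, use 1/630
Result: 2/35 = 1/18 + 1/630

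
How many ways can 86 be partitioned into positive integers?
34262962

p(n) counts ways to write n as a sum of positive integers (order ignored).
Euler's pentagonal recurrence: p(k) = p(k-1) + p(k-2) - p(k-5) - p(k-7) + p(k-12) + p(k-15) - ... (offsets j(3j∓1)/2, signs ++--, p(0)=1, p(<0)=0).
DP table for k = 0..85: p(0)=1, p(1)=1, p(2)=2, p(3)=3, p(4)=5, p(5)=7, p(6)=11, p(7)=15, p(8)=22, p(9)=30, p(10)=42, p(11)=56, p(12)=77, p(13)=101, p(14)=135, p(15)=176, p(16)=231, p(17)=297, p(18)=385, p(19)=490, p(20)=627, p(21)=792, p(22)=1002, p(23)=1255, p(24)=1575, p(25)=1958, p(26)=2436, p(27)=3010, p(28)=3718, p(29)=4565, p(30)=5604, p(31)=6842, p(32)=8349, p(33)=10143, p(34)=12310, p(35)=14883, p(36)=17977, p(37)=21637, p(38)=26015, p(39)=31185, p(40)=37338, p(41)=44583, p(42)=53174, p(43)=63261, p(44)=75175, p(45)=89134, p(46)=105558, p(47)=124754, p(48)=147273, p(49)=173525, p(50)=204226, p(51)=239943, p(52)=281589, p(53)=329931, p(54)=386155, p(55)=451276, p(56)=526823, p(57)=614154, p(58)=715220, p(59)=831820, p(60)=966467, p(61)=1121505, p(62)=1300156, p(63)=1505499, p(64)=1741630, p(65)=2012558, p(66)=2323520, p(67)=2679689, p(68)=3087735, p(69)=3554345, p(70)=4087968, p(71)=4697205, p(72)=5392783, p(73)=6185689, p(74)=7089500, p(75)=8118264, p(76)=9289091, p(77)=10619863, p(78)=12132164, p(79)=13848650, p(80)=15796476, p(81)=18004327, p(82)=20506255, p(83)=23338469, p(84)=26543660, p(85)=30167357.
Final step: p(86) = p(85) + p(84) - p(81) - p(79) + p(74) + p(71) - p(64) - p(60) + p(51) + p(46) - p(35) - p(29) + p(16) + p(9)
= 30167357 + 26543660 - 18004327 - 13848650 + 7089500 + 4697205 - 1741630 - 966467 + 239943 + 105558 - 14883 - 4565 + 231 + 30
= 34262962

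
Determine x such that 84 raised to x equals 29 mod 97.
37

Baby-step giant-step with step n = ⌈√97⌉ = 10.
Baby steps 84^j mod 97 (j:value) for j=0..9: 0:1, 1:84, 2:72, 3:34, 4:43, 5:23, 6:89, 7:7, 8:6, 9:19.
Giant-step multiplier: 84^(-10) ≡ 84^(96-10) = 84^86 ≡ 86 (mod 97).
Giant steps γ_i = 29·86^i mod 97: γ_0=29, γ_1=69, γ_2=17, γ_3=7 (in table at j=7).
x = i·n + j = 3·10 + 7 = 37.
Check: 84^37 ≡ 29 (mod 97).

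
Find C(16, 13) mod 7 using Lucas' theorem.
0

Using Lucas' theorem:
Write n=16 and k=13 in base 7:
n in base 7: [2, 2]
k in base 7: [1, 6]
C(16,13) mod 7 = ∏ C(n_i, k_i) mod 7
Digit binomials (mod 7): C(2,1) = 2; C(2,6) = 0 (k_i > n_i)
Product: 2 × 0 = 0 ≡ 0 (mod 7)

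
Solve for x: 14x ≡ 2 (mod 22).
x ≡ 8 (mod 11)

gcd(14, 22) = 2, which divides 2, so solutions exist.
Divide through by 2: 7x ≡ 1 (mod 11).
Find 7^(-1) mod 11 by the extended Euclidean algorithm:
11 = 1 × 7 + 4  ⟹  4 = (1)·11 + (-1)·7
7 = 1 × 4 + 3  ⟹  3 = (-1)·11 + (2)·7
4 = 1 × 3 + 1  ⟹  1 = (2)·11 + (-3)·7
So (-3)·7 ≡ 1 (mod 11), i.e. 7^(-1) ≡ -3 ≡ 8 (mod 11).
x ≡ 8 × 1 = 8 ≡ 8 (mod 11).
Check: 14 × 8 = 112 ≡ 2 (mod 22).
x ≡ 8 (mod 11), giving 2 solutions mod 22.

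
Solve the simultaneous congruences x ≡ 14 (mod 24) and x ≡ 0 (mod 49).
686

Using Chinese Remainder Theorem:
M = 24 × 49 = 1176
M1 = 49, M2 = 24
y1 = 49^(-1) mod 24 = 1
y2 = 24^(-1) mod 49 = 47
x = (14×49×1 + 0×24×47) mod 1176 = 686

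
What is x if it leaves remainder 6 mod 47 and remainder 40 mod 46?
1604

Using Chinese Remainder Theorem:
M = 47 × 46 = 2162
M1 = 46, M2 = 47
y1 = 46^(-1) mod 47 = 46
y2 = 47^(-1) mod 46 = 1
x = (6×46×46 + 40×47×1) mod 2162 = 1604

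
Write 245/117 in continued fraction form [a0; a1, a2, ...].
[2; 10, 1, 1, 1, 3]

Euclidean algorithm steps:
245 = 2 × 117 + 11
117 = 10 × 11 + 7
11 = 1 × 7 + 4
7 = 1 × 4 + 3
4 = 1 × 3 + 1
3 = 3 × 1 + 0
Continued fraction: [2; 10, 1, 1, 1, 3]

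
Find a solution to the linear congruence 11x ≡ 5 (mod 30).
x ≡ 25 (mod 30)

gcd(11, 30) = 1, which divides 5, so solutions exist.
Find 11^(-1) mod 30 by the extended Euclidean algorithm:
30 = 2 × 11 + 8  ⟹  8 = (1)·30 + (-2)·11
11 = 1 × 8 + 3  ⟹  3 = (-1)·30 + (3)·11
8 = 2 × 3 + 2  ⟹  2 = (3)·30 + (-8)·11
3 = 1 × 2 + 1  ⟹  1 = (-4)·30 + (11)·11
So (11)·11 ≡ 1 (mod 30), i.e. 11^(-1) ≡ 11 (mod 30).
x ≡ 11 × 5 = 55 ≡ 25 (mod 30).
Check: 11 × 25 = 275 ≡ 5 (mod 30).
Unique solution: x ≡ 25 (mod 30)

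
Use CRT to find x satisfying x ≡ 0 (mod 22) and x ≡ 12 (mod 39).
792

Using Chinese Remainder Theorem:
M = 22 × 39 = 858
M1 = 39, M2 = 22
y1 = 39^(-1) mod 22 = 13
y2 = 22^(-1) mod 39 = 16
x = (0×39×13 + 12×22×16) mod 858 = 792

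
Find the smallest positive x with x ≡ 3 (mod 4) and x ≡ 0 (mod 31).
31

Using Chinese Remainder Theorem:
M = 4 × 31 = 124
M1 = 31, M2 = 4
y1 = 31^(-1) mod 4 = 3
y2 = 4^(-1) mod 31 = 8
x = (3×31×3 + 0×4×8) mod 124 = 31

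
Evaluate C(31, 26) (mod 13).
1

Using Lucas' theorem:
Write n=31 and k=26 in base 13:
n in base 13: [2, 5]
k in base 13: [2, 0]
C(31,26) mod 13 = ∏ C(n_i, k_i) mod 13
Digit binomials (mod 13): C(2,2) = 1; C(5,0) = 1
Product: 1 × 1 = 1 ≡ 1 (mod 13)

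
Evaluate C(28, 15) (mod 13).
2

Using Lucas' theorem:
Write n=28 and k=15 in base 13:
n in base 13: [2, 2]
k in base 13: [1, 2]
C(28,15) mod 13 = ∏ C(n_i, k_i) mod 13
Digit binomials (mod 13): C(2,1) = 2; C(2,2) = 1
Product: 2 × 1 = 2 ≡ 2 (mod 13)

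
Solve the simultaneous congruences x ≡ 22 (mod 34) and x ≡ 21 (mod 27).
804

Using Chinese Remainder Theorem:
M = 34 × 27 = 918
M1 = 27, M2 = 34
y1 = 27^(-1) mod 34 = 29
y2 = 34^(-1) mod 27 = 4
x = (22×27×29 + 21×34×4) mod 918 = 804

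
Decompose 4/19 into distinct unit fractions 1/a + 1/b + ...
1/5 + 1/95

Greedy algorithm:
4/19: ceiling(19/4) = 5, use 1/5
1/95: ceiling(95/1) = 95, use 1/95
Result: 4/19 = 1/5 + 1/95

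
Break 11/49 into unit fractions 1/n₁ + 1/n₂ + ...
1/5 + 1/41 + 1/10045

Greedy algorithm:
11/49: ceiling(49/11) = 5, use 1/5
6/245: ceiling(245/6) = 41, use 1/41
1/10045: ceiling(10045/1) = 10045, use 1/10045
Result: 11/49 = 1/5 + 1/41 + 1/10045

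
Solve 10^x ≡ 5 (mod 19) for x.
2

Baby-step giant-step with step n = ⌈√19⌉ = 5.
Baby steps 10^j mod 19 (j:value) for j=0..4: 0:1, 1:10, 2:5, 3:12, 4:6.
h = 5 is already in the table at j=2, so x = 2.
Check: 10^2 ≡ 5 (mod 19).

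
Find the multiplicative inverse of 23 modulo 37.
29

gcd(23, 37) = 1, so the inverse exists.
Extended Euclidean algorithm on (37, 23):
37 = 1 × 23 + 14  ⟹  14 = (1)·37 + (-1)·23
23 = 1 × 14 + 9  ⟹  9 = (-1)·37 + (2)·23
14 = 1 × 9 + 5  ⟹  5 = (2)·37 + (-3)·23
9 = 1 × 5 + 4  ⟹  4 = (-3)·37 + (5)·23
5 = 1 × 4 + 1  ⟹  1 = (5)·37 + (-8)·23
So (-8)·23 ≡ 1 (mod 37), i.e. 23^(-1) ≡ -8 ≡ 29 (mod 37).
Check: 23 × 29 = 667 ≡ 1 (mod 37)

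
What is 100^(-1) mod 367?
356

gcd(100, 367) = 1, so the inverse exists.
Extended Euclidean algorithm on (367, 100):
367 = 3 × 100 + 67  ⟹  67 = (1)·367 + (-3)·100
100 = 1 × 67 + 33  ⟹  33 = (-1)·367 + (4)·100
67 = 2 × 33 + 1  ⟹  1 = (3)·367 + (-11)·100
So (-11)·100 ≡ 1 (mod 367), i.e. 100^(-1) ≡ -11 ≡ 356 (mod 367).
Check: 100 × 356 = 35600 ≡ 1 (mod 367)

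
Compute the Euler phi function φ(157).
156

157 = 157
φ(n) = n × ∏(1 - 1/p) for each prime p dividing n
φ(157) = 157 × (1 - 1/157) = 156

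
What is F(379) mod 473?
166

Matrix identity: Q^n = [[F_(n+1), F_n], [F_n, F_(n-1)]] with Q = [[1,1],[1,0]].
n = 379 = 101111011₂. Square-and-multiply, entries mod 473:
Q^1 = [[1,1],[1,0]]
Q^2 = (Q^1)² = [[2,1],[1,1]]
Q^5 = (Q^2)²·Q = [[8,5],[5,3]]
Q^11 = (Q^5)²·Q = [[144,89],[89,55]]
Q^23 = (Q^11)²·Q = [[14,277],[277,210]]
Q^47 = (Q^23)²·Q = [[384,299],[299,85]]
Q^94 = (Q^47)² = [[357,223],[223,134]]
Q^189 = (Q^94)²·Q = [[33,276],[276,230]]
Q^379 = (Q^189)²·Q = [[385,166],[166,219]]
F_379 mod 473 = Q^379[0][1] = 166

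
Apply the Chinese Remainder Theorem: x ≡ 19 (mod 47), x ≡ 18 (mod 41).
1617

Using Chinese Remainder Theorem:
M = 47 × 41 = 1927
M1 = 41, M2 = 47
y1 = 41^(-1) mod 47 = 39
y2 = 47^(-1) mod 41 = 7
x = (19×41×39 + 18×47×7) mod 1927 = 1617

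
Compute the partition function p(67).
2679689

p(n) counts ways to write n as a sum of positive integers (order ignored).
Euler's pentagonal recurrence: p(k) = p(k-1) + p(k-2) - p(k-5) - p(k-7) + p(k-12) + p(k-15) - ... (offsets j(3j∓1)/2, signs ++--, p(0)=1, p(<0)=0).
DP table for k = 0..66: p(0)=1, p(1)=1, p(2)=2, p(3)=3, p(4)=5, p(5)=7, p(6)=11, p(7)=15, p(8)=22, p(9)=30, p(10)=42, p(11)=56, p(12)=77, p(13)=101, p(14)=135, p(15)=176, p(16)=231, p(17)=297, p(18)=385, p(19)=490, p(20)=627, p(21)=792, p(22)=1002, p(23)=1255, p(24)=1575, p(25)=1958, p(26)=2436, p(27)=3010, p(28)=3718, p(29)=4565, p(30)=5604, p(31)=6842, p(32)=8349, p(33)=10143, p(34)=12310, p(35)=14883, p(36)=17977, p(37)=21637, p(38)=26015, p(39)=31185, p(40)=37338, p(41)=44583, p(42)=53174, p(43)=63261, p(44)=75175, p(45)=89134, p(46)=105558, p(47)=124754, p(48)=147273, p(49)=173525, p(50)=204226, p(51)=239943, p(52)=281589, p(53)=329931, p(54)=386155, p(55)=451276, p(56)=526823, p(57)=614154, p(58)=715220, p(59)=831820, p(60)=966467, p(61)=1121505, p(62)=1300156, p(63)=1505499, p(64)=1741630, p(65)=2012558, p(66)=2323520.
Final step: p(67) = p(66) + p(65) - p(62) - p(60) + p(55) + p(52) - p(45) - p(41) + p(32) + p(27) - p(16) - p(10)
= 2323520 + 2012558 - 1300156 - 966467 + 451276 + 281589 - 89134 - 44583 + 8349 + 3010 - 231 - 42
= 2679689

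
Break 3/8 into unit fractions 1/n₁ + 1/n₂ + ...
1/3 + 1/24

Greedy algorithm:
3/8: ceiling(8/3) = 3, use 1/3
1/24: ceiling(24/1) = 24, use 1/24
Result: 3/8 = 1/3 + 1/24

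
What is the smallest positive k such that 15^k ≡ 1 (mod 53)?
13

53 is prime, so ord(15) divides φ(53) = 52.
Divisors of 52: 1, 2, 4, 13, 26, 52.
Repeated squaring: 15^1 ≡ 15, 15^2 ≡ 13, 15^4 ≡ 10, 15^8 ≡ 47, 15^16 ≡ 36, 15^32 ≡ 24 (mod 53).
Test 15^d mod 53 for each divisor d in increasing order:
15^1 ≡ 15
15^2 ≡ 13
15^4 ≡ 10
15^13 = 15^8·15^4·15^1 ≡ 1  ← first divisor giving 1
The order is 13.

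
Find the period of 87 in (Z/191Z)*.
190

191 is prime, so ord(87) divides φ(191) = 190.
Divisors of 190: 1, 2, 5, 10, 19, 38, 95, 190.
Repeated squaring: 87^1 ≡ 87, 87^2 ≡ 120, 87^4 ≡ 75, 87^8 ≡ 86, 87^16 ≡ 138, 87^32 ≡ 135, 87^64 ≡ 80, 87^128 ≡ 97 (mod 191).
Test 87^d mod 191 for each divisor d in increasing order:
87^1 ≡ 87
87^2 ≡ 120
87^5 = 87^4·87^1 ≡ 31
87^10 = 87^8·87^2 ≡ 6
87^19 = 87^16·87^2·87^1 ≡ 7
87^38 = 87^32·87^4·87^2 ≡ 49
87^95 = 87^64·87^16·87^8·87^4·87^2·87^1 ≡ 190
87^190 = 87^128·87^32·87^16·87^8·87^4·87^2 ≡ 1  ← first divisor giving 1
The order is 190.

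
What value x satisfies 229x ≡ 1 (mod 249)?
112

gcd(229, 249) = 1, so the inverse exists.
Extended Euclidean algorithm on (249, 229):
249 = 1 × 229 + 20  ⟹  20 = (1)·249 + (-1)·229
229 = 11 × 20 + 9  ⟹  9 = (-11)·249 + (12)·229
20 = 2 × 9 + 2  ⟹  2 = (23)·249 + (-25)·229
9 = 4 × 2 + 1  ⟹  1 = (-103)·249 + (112)·229
So (112)·229 ≡ 1 (mod 249), i.e. 229^(-1) ≡ 112 (mod 249).
Check: 229 × 112 = 25648 ≡ 1 (mod 249)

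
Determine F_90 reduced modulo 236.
88

Matrix identity: Q^n = [[F_(n+1), F_n], [F_n, F_(n-1)]] with Q = [[1,1],[1,0]].
n = 90 = 1011010₂. Square-and-multiply, entries mod 236:
Q^1 = [[1,1],[1,0]]
Q^2 = (Q^1)² = [[2,1],[1,1]]
Q^5 = (Q^2)²·Q = [[8,5],[5,3]]
Q^11 = (Q^5)²·Q = [[144,89],[89,55]]
Q^22 = (Q^11)² = [[101,11],[11,90]]
Q^45 = (Q^22)²·Q = [[151,174],[174,213]]
Q^90 = (Q^45)² = [[213,88],[88,125]]
F_90 mod 236 = Q^90[0][1] = 88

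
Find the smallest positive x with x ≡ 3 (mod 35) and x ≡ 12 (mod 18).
318

Using Chinese Remainder Theorem:
M = 35 × 18 = 630
M1 = 18, M2 = 35
y1 = 18^(-1) mod 35 = 2
y2 = 35^(-1) mod 18 = 17
x = (3×18×2 + 12×35×17) mod 630 = 318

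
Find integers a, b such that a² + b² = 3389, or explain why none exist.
5² + 58² (a=5, b=58)

Factorization: 3389 = 3389
By Fermat: n is sum of two squares iff every prime p ≡ 3 (mod 4) appears to even power.
All primes ≡ 3 (mod 4) appear to even power.
Search a = 0, 1, 2, … for 3389 - a² a perfect square: first hit at a = 5: 3389 - 25 = 3364 = 58².
3389 = 5² + 58² = 25 + 3364 ✓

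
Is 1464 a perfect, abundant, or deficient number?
abundant

Proper divisors of 1464: sum = 1 + 2 + 3 + 4 + 6 + 8 + 12 + 24 + 61 + 122 + 183 + 244 + 366 + 488 + 732 = 2256
Since 2256 > 1464, 1464 is abundant.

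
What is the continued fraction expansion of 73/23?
[3; 5, 1, 3]

Euclidean algorithm steps:
73 = 3 × 23 + 4
23 = 5 × 4 + 3
4 = 1 × 3 + 1
3 = 3 × 1 + 0
Continued fraction: [3; 5, 1, 3]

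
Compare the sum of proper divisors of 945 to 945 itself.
abundant

Proper divisors of 945: sum = 1 + 3 + 5 + 7 + 9 + 15 + 21 + 27 + 35 + 45 + 63 + 105 + 135 + 189 + 315 = 975
Since 975 > 945, 945 is abundant.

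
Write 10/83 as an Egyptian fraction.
1/9 + 1/107 + 1/39965 + 1/3194362485

Greedy algorithm:
10/83: ceiling(83/10) = 9, use 1/9
7/747: ceiling(747/7) = 107, use 1/107
2/79929: ceiling(79929/2) = 39965, use 1/39965
1/3194362485: ceiling(3194362485/1) = 3194362485, use 1/3194362485
Result: 10/83 = 1/9 + 1/107 + 1/39965 + 1/3194362485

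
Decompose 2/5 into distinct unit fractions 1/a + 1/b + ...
1/3 + 1/15

Greedy algorithm:
2/5: ceiling(5/2) = 3, use 1/3
1/15: ceiling(15/1) = 15, use 1/15
Result: 2/5 = 1/3 + 1/15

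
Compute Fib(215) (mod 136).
1

Matrix identity: Q^n = [[F_(n+1), F_n], [F_n, F_(n-1)]] with Q = [[1,1],[1,0]].
n = 215 = 11010111₂. Square-and-multiply, entries mod 136:
Q^1 = [[1,1],[1,0]]
Q^3 = (Q^1)²·Q = [[3,2],[2,1]]
Q^6 = (Q^3)² = [[13,8],[8,5]]
Q^13 = (Q^6)²·Q = [[105,97],[97,8]]
Q^26 = (Q^13)² = [[34,81],[81,89]]
Q^53 = (Q^26)²·Q = [[0,101],[101,35]]
Q^107 = (Q^53)²·Q = [[0,1],[1,135]]
Q^215 = (Q^107)²·Q = [[0,1],[1,135]]
F_215 mod 136 = Q^215[0][1] = 1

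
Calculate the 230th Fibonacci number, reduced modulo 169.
138

Matrix identity: Q^n = [[F_(n+1), F_n], [F_n, F_(n-1)]] with Q = [[1,1],[1,0]].
n = 230 = 11100110₂. Square-and-multiply, entries mod 169:
Q^1 = [[1,1],[1,0]]
Q^3 = (Q^1)²·Q = [[3,2],[2,1]]
Q^7 = (Q^3)²·Q = [[21,13],[13,8]]
Q^14 = (Q^7)² = [[103,39],[39,64]]
Q^28 = (Q^14)² = [[131,91],[91,40]]
Q^57 = (Q^28)²·Q = [[105,92],[92,13]]
Q^115 = (Q^57)²·Q = [[94,54],[54,40]]
Q^230 = (Q^115)² = [[91,138],[138,122]]
F_230 mod 169 = Q^230[0][1] = 138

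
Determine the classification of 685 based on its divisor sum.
deficient

Proper divisors of 685: sum = 1 + 5 + 137 = 143
Since 143 < 685, 685 is deficient.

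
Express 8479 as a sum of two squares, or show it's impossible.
Not possible

Factorization: 8479 = 61 × 139
By Fermat: n is sum of two squares iff every prime p ≡ 3 (mod 4) appears to even power.
Prime(s) ≡ 3 (mod 4) with odd exponent: [(139, 1)]
Therefore 8479 cannot be expressed as a² + b².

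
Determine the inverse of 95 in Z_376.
95

gcd(95, 376) = 1, so the inverse exists.
Extended Euclidean algorithm on (376, 95):
376 = 3 × 95 + 91  ⟹  91 = (1)·376 + (-3)·95
95 = 1 × 91 + 4  ⟹  4 = (-1)·376 + (4)·95
91 = 22 × 4 + 3  ⟹  3 = (23)·376 + (-91)·95
4 = 1 × 3 + 1  ⟹  1 = (-24)·376 + (95)·95
So (95)·95 ≡ 1 (mod 376), i.e. 95^(-1) ≡ 95 (mod 376).
Check: 95 × 95 = 9025 ≡ 1 (mod 376)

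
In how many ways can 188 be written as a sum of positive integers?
1398341745571

p(n) counts ways to write n as a sum of positive integers (order ignored).
Euler's pentagonal recurrence: p(k) = p(k-1) + p(k-2) - p(k-5) - p(k-7) + p(k-12) + p(k-15) - ... (offsets j(3j∓1)/2, signs ++--, p(0)=1, p(<0)=0).
DP table for k = 0..187: p(0)=1, p(1)=1, p(2)=2, p(3)=3, p(4)=5, p(5)=7, p(6)=11, p(7)=15, p(8)=22, p(9)=30, p(10)=42, p(11)=56, p(12)=77, p(13)=101, p(14)=135, p(15)=176, p(16)=231, p(17)=297, p(18)=385, p(19)=490, p(20)=627, p(21)=792, p(22)=1002, p(23)=1255, p(24)=1575, p(25)=1958, p(26)=2436, p(27)=3010, p(28)=3718, p(29)=4565, p(30)=5604, p(31)=6842, p(32)=8349, p(33)=10143, p(34)=12310, p(35)=14883, p(36)=17977, p(37)=21637, p(38)=26015, p(39)=31185, p(40)=37338, p(41)=44583, p(42)=53174, p(43)=63261, p(44)=75175, p(45)=89134, p(46)=105558, p(47)=124754, p(48)=147273, p(49)=173525, p(50)=204226, p(51)=239943, p(52)=281589, p(53)=329931, p(54)=386155, p(55)=451276, p(56)=526823, p(57)=614154, p(58)=715220, p(59)=831820, p(60)=966467, p(61)=1121505, p(62)=1300156, p(63)=1505499, p(64)=1741630, p(65)=2012558, p(66)=2323520, p(67)=2679689, p(68)=3087735, p(69)=3554345, p(70)=4087968, p(71)=4697205, p(72)=5392783, p(73)=6185689, p(74)=7089500, p(75)=8118264, p(76)=9289091, p(77)=10619863, p(78)=12132164, p(79)=13848650, p(80)=15796476, p(81)=18004327, p(82)=20506255, p(83)=23338469, p(84)=26543660, p(85)=30167357, p(86)=34262962, p(87)=38887673, p(88)=44108109, p(89)=49995925, p(90)=56634173, p(91)=64112359, p(92)=72533807, p(93)=82010177, p(94)=92669720, p(95)=104651419, p(96)=118114304, p(97)=133230930, p(98)=150198136, p(99)=169229875, p(100)=190569292, p(101)=214481126, p(102)=241265379, p(103)=271248950, p(104)=304801365, p(105)=342325709, p(106)=384276336, p(107)=431149389, p(108)=483502844, p(109)=541946240, p(110)=607163746, p(111)=679903203, p(112)=761002156, p(113)=851376628, p(114)=952050665, p(115)=1064144451, p(116)=1188908248, p(117)=1327710076, p(118)=1482074143, p(119)=1653668665, p(120)=1844349560, p(121)=2056148051, p(122)=2291320912, p(123)=2552338241, p(124)=2841940500, p(125)=3163127352, p(126)=3519222692, p(127)=3913864295, p(128)=4351078600, p(129)=4835271870, p(130)=5371315400, p(131)=5964539504, p(132)=6620830889, p(133)=7346629512, p(134)=8149040695, p(135)=9035836076, p(136)=10015581680, p(137)=11097645016, p(138)=12292341831, p(139)=13610949895, p(140)=15065878135, p(141)=16670689208, p(142)=18440293320, p(143)=20390982757, p(144)=22540654445, p(145)=24908858009, p(146)=27517052599, p(147)=30388671978, p(148)=33549419497, p(149)=37027355200, p(150)=40853235313, p(151)=45060624582, p(152)=49686288421, p(153)=54770336324, p(154)=60356673280, p(155)=66493182097, p(156)=73232243759, p(157)=80630964769, p(158)=88751778802, p(159)=97662728555, p(160)=107438159466, p(161)=118159068427, p(162)=129913904637, p(163)=142798995930, p(164)=156919475295, p(165)=172389800255, p(166)=189334822579, p(167)=207890420102, p(168)=228204732751, p(169)=250438925115, p(170)=274768617130, p(171)=301384802048, p(172)=330495499613, p(173)=362326859895, p(174)=397125074750, p(175)=435157697830, p(176)=476715857290, p(177)=522115831195, p(178)=571701605655, p(179)=625846753120, p(180)=684957390936, p(181)=749474411781, p(182)=819876908323, p(183)=896684817527, p(184)=980462880430, p(185)=1071823774337, p(186)=1171432692373, p(187)=1280011042268.
Final step: p(188) = p(187) + p(186) - p(183) - p(181) + p(176) + p(173) - p(166) - p(162) + p(153) + p(148) - p(137) - p(131) + p(118) + p(111) - p(96) - p(88) + p(71) + p(62) - p(43) - p(33) + p(12) + p(1)
= 1280011042268 + 1171432692373 - 896684817527 - 749474411781 + 476715857290 + 362326859895 - 189334822579 - 129913904637 + 54770336324 + 33549419497 - 11097645016 - 5964539504 + 1482074143 + 679903203 - 118114304 - 44108109 + 4697205 + 1300156 - 63261 - 10143 + 77 + 1
= 1398341745571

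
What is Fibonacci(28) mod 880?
131

Matrix identity: Q^n = [[F_(n+1), F_n], [F_n, F_(n-1)]] with Q = [[1,1],[1,0]].
n = 28 = 11100₂. Square-and-multiply, entries mod 880:
Q^1 = [[1,1],[1,0]]
Q^3 = (Q^1)²·Q = [[3,2],[2,1]]
Q^7 = (Q^3)²·Q = [[21,13],[13,8]]
Q^14 = (Q^7)² = [[610,377],[377,233]]
Q^28 = (Q^14)² = [[309,131],[131,178]]
F_28 mod 880 = Q^28[0][1] = 131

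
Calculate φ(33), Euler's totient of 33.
20

33 = 3 × 11
φ(n) = n × ∏(1 - 1/p) for each prime p dividing n
φ(33) = 33 × (1 - 1/3) × (1 - 1/11) = 20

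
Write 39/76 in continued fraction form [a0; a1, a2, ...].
[0; 1, 1, 18, 2]

Euclidean algorithm steps:
39 = 0 × 76 + 39
76 = 1 × 39 + 37
39 = 1 × 37 + 2
37 = 18 × 2 + 1
2 = 2 × 1 + 0
Continued fraction: [0; 1, 1, 18, 2]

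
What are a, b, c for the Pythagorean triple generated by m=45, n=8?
(1961, 720, 2089)

Euclid's formula: a = m² - n², b = 2mn, c = m² + n²
m = 45, n = 8
a = 45² - 8² = 2025 - 64 = 1961
b = 2 × 45 × 8 = 720
c = 45² + 8² = 2025 + 64 = 2089
Verification: 1961² + 720² = 3845521 + 518400 = 4363921 = 2089² ✓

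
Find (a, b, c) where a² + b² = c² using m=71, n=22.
(4557, 3124, 5525)

Euclid's formula: a = m² - n², b = 2mn, c = m² + n²
m = 71, n = 22
a = 71² - 22² = 5041 - 484 = 4557
b = 2 × 71 × 22 = 3124
c = 71² + 22² = 5041 + 484 = 5525
Verification: 4557² + 3124² = 20766249 + 9759376 = 30525625 = 5525² ✓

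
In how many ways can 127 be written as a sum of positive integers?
3913864295

p(n) counts ways to write n as a sum of positive integers (order ignored).
Euler's pentagonal recurrence: p(k) = p(k-1) + p(k-2) - p(k-5) - p(k-7) + p(k-12) + p(k-15) - ... (offsets j(3j∓1)/2, signs ++--, p(0)=1, p(<0)=0).
DP table for k = 0..126: p(0)=1, p(1)=1, p(2)=2, p(3)=3, p(4)=5, p(5)=7, p(6)=11, p(7)=15, p(8)=22, p(9)=30, p(10)=42, p(11)=56, p(12)=77, p(13)=101, p(14)=135, p(15)=176, p(16)=231, p(17)=297, p(18)=385, p(19)=490, p(20)=627, p(21)=792, p(22)=1002, p(23)=1255, p(24)=1575, p(25)=1958, p(26)=2436, p(27)=3010, p(28)=3718, p(29)=4565, p(30)=5604, p(31)=6842, p(32)=8349, p(33)=10143, p(34)=12310, p(35)=14883, p(36)=17977, p(37)=21637, p(38)=26015, p(39)=31185, p(40)=37338, p(41)=44583, p(42)=53174, p(43)=63261, p(44)=75175, p(45)=89134, p(46)=105558, p(47)=124754, p(48)=147273, p(49)=173525, p(50)=204226, p(51)=239943, p(52)=281589, p(53)=329931, p(54)=386155, p(55)=451276, p(56)=526823, p(57)=614154, p(58)=715220, p(59)=831820, p(60)=966467, p(61)=1121505, p(62)=1300156, p(63)=1505499, p(64)=1741630, p(65)=2012558, p(66)=2323520, p(67)=2679689, p(68)=3087735, p(69)=3554345, p(70)=4087968, p(71)=4697205, p(72)=5392783, p(73)=6185689, p(74)=7089500, p(75)=8118264, p(76)=9289091, p(77)=10619863, p(78)=12132164, p(79)=13848650, p(80)=15796476, p(81)=18004327, p(82)=20506255, p(83)=23338469, p(84)=26543660, p(85)=30167357, p(86)=34262962, p(87)=38887673, p(88)=44108109, p(89)=49995925, p(90)=56634173, p(91)=64112359, p(92)=72533807, p(93)=82010177, p(94)=92669720, p(95)=104651419, p(96)=118114304, p(97)=133230930, p(98)=150198136, p(99)=169229875, p(100)=190569292, p(101)=214481126, p(102)=241265379, p(103)=271248950, p(104)=304801365, p(105)=342325709, p(106)=384276336, p(107)=431149389, p(108)=483502844, p(109)=541946240, p(110)=607163746, p(111)=679903203, p(112)=761002156, p(113)=851376628, p(114)=952050665, p(115)=1064144451, p(116)=1188908248, p(117)=1327710076, p(118)=1482074143, p(119)=1653668665, p(120)=1844349560, p(121)=2056148051, p(122)=2291320912, p(123)=2552338241, p(124)=2841940500, p(125)=3163127352, p(126)=3519222692.
Final step: p(127) = p(126) + p(125) - p(122) - p(120) + p(115) + p(112) - p(105) - p(101) + p(92) + p(87) - p(76) - p(70) + p(57) + p(50) - p(35) - p(27) + p(10) + p(1)
= 3519222692 + 3163127352 - 2291320912 - 1844349560 + 1064144451 + 761002156 - 342325709 - 214481126 + 72533807 + 38887673 - 9289091 - 4087968 + 614154 + 204226 - 14883 - 3010 + 42 + 1
= 3913864295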